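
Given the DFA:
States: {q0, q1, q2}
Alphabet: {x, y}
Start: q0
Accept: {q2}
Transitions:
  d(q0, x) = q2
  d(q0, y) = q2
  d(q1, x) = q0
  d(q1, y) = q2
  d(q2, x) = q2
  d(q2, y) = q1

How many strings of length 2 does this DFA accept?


Enumerating all length-2 strings:
  "xx" -> q2 [accept]
  "xy" -> q1 [reject]
  "yx" -> q2 [accept]
  "yy" -> q1 [reject]

2 out of 4


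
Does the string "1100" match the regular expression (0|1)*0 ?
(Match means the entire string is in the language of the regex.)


|string| = 4; first = '1'; last = '0'

Yes, "1100" matches (0|1)*0


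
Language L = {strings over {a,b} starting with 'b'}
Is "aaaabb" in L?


first symbol = 'a'

No, "aaaabb" is not in L


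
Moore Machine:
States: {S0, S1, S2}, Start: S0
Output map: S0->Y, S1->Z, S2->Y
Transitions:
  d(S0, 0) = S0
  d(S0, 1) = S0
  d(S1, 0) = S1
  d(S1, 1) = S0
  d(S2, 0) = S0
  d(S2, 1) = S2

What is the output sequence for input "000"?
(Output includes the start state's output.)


Start: S0 (output Y)
  --0--> S0 (output Y)
  --0--> S0 (output Y)
  --0--> S0 (output Y)

"YYYY"


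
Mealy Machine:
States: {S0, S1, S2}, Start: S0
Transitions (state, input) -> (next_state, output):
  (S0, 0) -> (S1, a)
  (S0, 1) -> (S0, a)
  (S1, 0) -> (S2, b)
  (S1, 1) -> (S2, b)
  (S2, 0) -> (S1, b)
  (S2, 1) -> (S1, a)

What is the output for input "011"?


Step-by-step:
  (S0, 0) -> (S1, a)
  (S1, 1) -> (S2, b)
  (S2, 1) -> (S1, a)

"aba"


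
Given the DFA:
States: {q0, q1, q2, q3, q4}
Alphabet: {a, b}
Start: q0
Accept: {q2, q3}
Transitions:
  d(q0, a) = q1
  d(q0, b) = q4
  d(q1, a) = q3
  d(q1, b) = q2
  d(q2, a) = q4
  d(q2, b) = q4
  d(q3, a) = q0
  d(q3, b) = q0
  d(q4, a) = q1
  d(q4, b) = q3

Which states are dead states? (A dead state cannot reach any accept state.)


Forward reachability from each state:
  q0 -> reaches accept state q2 (live)
  q1 -> reaches accept state q2 (live)
  q2 -> reaches accept state q2 (live)
  q3 -> reaches accept state q2 (live)
  q4 -> reaches accept state q2 (live)

None (all states can reach an accept state)


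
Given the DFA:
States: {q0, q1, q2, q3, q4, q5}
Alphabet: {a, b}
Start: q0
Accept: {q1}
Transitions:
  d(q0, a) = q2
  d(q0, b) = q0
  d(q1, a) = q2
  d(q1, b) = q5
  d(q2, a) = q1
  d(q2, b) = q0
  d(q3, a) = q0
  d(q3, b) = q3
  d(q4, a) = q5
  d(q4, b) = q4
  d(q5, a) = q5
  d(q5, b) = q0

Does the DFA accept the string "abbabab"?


Trace: q0 -> q2 -> q0 -> q0 -> q2 -> q0 -> q2 -> q0
Final state: q0
Accept states: {q1}

No, rejected (final state q0 is not an accept state)


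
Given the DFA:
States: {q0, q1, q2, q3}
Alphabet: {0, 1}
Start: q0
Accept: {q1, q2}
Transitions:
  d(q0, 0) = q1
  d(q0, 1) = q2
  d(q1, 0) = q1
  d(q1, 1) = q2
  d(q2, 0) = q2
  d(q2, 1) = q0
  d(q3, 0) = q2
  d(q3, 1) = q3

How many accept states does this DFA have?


Accept states listed: {q1, q2}
Counting: q1(1) q2(2)

2


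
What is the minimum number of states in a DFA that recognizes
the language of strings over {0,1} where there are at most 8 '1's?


States: count = 0, 1, ..., 8 (all accepting; 9 states), plus a dead state for count > 8.
Total: 9 + 1 = 10.

10


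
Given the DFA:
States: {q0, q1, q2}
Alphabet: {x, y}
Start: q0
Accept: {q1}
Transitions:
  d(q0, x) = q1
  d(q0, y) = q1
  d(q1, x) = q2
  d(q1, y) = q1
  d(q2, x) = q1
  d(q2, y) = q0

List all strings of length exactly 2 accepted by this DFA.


All strings of length 2: 4 total
Accepted: 2

"xy", "yy"


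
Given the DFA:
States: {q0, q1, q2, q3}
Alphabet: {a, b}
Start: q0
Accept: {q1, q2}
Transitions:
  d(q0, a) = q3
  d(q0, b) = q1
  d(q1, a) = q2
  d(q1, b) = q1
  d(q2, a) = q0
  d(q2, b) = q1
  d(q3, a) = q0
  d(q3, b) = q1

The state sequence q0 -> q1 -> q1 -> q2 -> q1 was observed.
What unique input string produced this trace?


Trace back each transition to find the symbol:
  q0 --[b]--> q1
  q1 --[b]--> q1
  q1 --[a]--> q2
  q2 --[b]--> q1

"bbab"


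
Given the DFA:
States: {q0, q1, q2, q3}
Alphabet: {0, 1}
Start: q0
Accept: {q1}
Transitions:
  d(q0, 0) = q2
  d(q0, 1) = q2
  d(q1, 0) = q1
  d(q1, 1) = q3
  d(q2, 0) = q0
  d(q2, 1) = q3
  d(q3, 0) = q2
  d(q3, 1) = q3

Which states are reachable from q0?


BFS from q0:
  layer 0: {q0}
  layer 1: {q2}
  layer 2: {q3}

{q0, q2, q3}


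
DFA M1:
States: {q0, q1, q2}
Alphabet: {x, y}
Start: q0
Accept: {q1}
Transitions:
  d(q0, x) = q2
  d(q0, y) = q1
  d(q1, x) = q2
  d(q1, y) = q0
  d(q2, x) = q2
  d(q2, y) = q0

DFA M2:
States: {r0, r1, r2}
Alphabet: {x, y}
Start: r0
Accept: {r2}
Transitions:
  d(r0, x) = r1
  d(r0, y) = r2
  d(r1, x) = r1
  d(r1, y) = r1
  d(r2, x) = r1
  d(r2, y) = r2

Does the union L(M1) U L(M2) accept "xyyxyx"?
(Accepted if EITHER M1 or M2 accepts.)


M1: final=q2 accepted=False
M2: final=r1 accepted=False

No, union rejects (neither accepts)


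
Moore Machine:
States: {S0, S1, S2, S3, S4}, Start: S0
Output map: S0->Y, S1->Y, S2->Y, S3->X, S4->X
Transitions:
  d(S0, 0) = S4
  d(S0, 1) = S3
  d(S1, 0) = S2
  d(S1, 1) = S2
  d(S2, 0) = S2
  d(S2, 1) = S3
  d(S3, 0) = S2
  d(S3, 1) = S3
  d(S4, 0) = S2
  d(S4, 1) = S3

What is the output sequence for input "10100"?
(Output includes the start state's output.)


Start: S0 (output Y)
  --1--> S3 (output X)
  --0--> S2 (output Y)
  --1--> S3 (output X)
  --0--> S2 (output Y)
  --0--> S2 (output Y)

"YXYXYY"


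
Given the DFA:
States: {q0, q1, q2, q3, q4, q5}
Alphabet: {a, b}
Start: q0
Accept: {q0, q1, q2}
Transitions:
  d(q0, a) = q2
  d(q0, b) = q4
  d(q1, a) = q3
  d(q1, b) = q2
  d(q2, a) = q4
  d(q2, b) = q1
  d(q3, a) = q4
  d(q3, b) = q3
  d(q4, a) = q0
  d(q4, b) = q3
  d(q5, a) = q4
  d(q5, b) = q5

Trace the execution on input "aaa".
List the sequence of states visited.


Input: aaa
d(q0, a) = q2
d(q2, a) = q4
d(q4, a) = q0


q0 -> q2 -> q4 -> q0


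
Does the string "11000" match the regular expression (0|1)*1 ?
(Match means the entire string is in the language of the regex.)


|string| = 5; first = '1'; last = '0'

No, "11000" does not match (0|1)*1


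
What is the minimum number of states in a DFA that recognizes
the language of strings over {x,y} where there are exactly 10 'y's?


States: count = 0, 1, ..., 10 (that's 11 states), plus a dead state for count > 10.
Total: 11 + 1 = 12. Accept = count-10 state.

12


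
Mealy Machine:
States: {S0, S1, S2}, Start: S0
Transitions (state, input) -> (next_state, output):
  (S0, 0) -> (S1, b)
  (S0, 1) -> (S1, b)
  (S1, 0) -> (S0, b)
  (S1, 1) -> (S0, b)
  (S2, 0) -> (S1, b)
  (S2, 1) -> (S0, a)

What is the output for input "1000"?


Step-by-step:
  (S0, 1) -> (S1, b)
  (S1, 0) -> (S0, b)
  (S0, 0) -> (S1, b)
  (S1, 0) -> (S0, b)

"bbbb"


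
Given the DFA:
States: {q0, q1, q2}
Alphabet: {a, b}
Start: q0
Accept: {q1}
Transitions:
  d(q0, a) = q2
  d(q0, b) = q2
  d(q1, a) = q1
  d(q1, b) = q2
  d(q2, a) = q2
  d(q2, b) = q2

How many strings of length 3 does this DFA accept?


Enumerating all length-3 strings:
  "aaa" -> q2 [reject]
  "aab" -> q2 [reject]
  "aba" -> q2 [reject]
  "abb" -> q2 [reject]
  "baa" -> q2 [reject]
  "bab" -> q2 [reject]
  "bba" -> q2 [reject]
  "bbb" -> q2 [reject]

0 out of 8


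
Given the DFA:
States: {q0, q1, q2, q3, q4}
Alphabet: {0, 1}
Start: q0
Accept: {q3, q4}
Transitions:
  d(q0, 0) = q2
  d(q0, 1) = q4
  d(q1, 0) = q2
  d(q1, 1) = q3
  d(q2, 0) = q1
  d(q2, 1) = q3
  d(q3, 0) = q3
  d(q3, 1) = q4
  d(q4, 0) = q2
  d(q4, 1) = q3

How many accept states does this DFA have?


Accept states listed: {q3, q4}
Counting: q3(1) q4(2)

2


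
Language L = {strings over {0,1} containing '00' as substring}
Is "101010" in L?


'00' does not occur

No, "101010" is not in L


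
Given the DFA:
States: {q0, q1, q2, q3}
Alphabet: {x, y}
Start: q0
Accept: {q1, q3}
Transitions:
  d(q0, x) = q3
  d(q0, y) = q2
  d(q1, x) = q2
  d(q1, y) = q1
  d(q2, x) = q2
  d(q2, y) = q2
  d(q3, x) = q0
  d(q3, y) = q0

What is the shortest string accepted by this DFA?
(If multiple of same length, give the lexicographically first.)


BFS by string length (lex-first path to each state shown):
  len 0: q0<-""
  len 1: q2<-"y", q3<-"x"
Found accept state at length 1.

"x"


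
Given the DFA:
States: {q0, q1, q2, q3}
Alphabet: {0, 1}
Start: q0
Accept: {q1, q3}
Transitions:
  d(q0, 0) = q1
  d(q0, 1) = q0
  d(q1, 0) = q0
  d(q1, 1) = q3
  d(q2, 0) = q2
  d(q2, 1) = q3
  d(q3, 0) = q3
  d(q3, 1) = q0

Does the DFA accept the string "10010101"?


Trace: q0 -> q0 -> q1 -> q0 -> q0 -> q1 -> q3 -> q3 -> q0
Final state: q0
Accept states: {q1, q3}

No, rejected (final state q0 is not an accept state)


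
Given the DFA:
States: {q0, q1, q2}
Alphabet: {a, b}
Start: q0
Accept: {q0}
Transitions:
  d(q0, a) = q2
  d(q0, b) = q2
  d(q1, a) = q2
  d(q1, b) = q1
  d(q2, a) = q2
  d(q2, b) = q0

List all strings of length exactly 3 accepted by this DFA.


All strings of length 3: 8 total
Accepted: 2

"aab", "bab"


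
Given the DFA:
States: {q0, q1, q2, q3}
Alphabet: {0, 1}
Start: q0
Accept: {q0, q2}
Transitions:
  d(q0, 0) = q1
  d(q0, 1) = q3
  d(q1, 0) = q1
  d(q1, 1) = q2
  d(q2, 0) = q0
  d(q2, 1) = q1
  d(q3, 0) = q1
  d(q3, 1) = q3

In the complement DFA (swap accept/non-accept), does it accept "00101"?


Trace: q0 -> q1 -> q1 -> q2 -> q0 -> q3
Final: q3
Original accept: {q0, q2}
Complement: q3 is not in original accept

Yes, complement accepts (original rejects)


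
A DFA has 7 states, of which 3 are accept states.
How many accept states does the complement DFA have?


Complement swaps accept and non-accept states.
7 - 3 = 4

4


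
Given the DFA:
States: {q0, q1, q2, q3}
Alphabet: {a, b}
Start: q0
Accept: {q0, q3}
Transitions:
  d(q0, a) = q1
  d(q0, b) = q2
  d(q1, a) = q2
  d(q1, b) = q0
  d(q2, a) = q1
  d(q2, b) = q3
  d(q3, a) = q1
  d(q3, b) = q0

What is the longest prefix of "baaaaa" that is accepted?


Run the DFA, marking each prefix where the state is accepting:
  "" -> q0 [accept]
  "b" -> q2 [reject]
  "ba" -> q1 [reject]
  "baa" -> q2 [reject]
  "baaa" -> q1 [reject]
  "baaaa" -> q2 [reject]
  "baaaaa" -> q1 [reject]

""


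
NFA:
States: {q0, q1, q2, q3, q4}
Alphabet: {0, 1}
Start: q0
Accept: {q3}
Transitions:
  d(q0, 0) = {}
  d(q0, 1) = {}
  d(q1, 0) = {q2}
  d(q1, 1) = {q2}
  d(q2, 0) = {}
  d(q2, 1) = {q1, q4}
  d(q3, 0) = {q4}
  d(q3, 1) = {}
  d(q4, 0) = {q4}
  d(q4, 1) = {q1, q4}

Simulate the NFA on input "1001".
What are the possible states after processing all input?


Start: {q0}
  --1--> {}
  --0--> {}
  --0--> {}
  --1--> {}

{} (empty set, no valid transitions)


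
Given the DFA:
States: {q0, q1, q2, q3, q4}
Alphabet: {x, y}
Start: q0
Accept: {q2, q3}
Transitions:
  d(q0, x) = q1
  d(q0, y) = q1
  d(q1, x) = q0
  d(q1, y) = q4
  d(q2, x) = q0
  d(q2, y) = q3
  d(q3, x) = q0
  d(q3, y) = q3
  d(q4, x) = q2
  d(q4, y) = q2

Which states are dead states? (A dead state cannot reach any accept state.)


Forward reachability from each state:
  q0 -> reaches accept state q2 (live)
  q1 -> reaches accept state q2 (live)
  q2 -> reaches accept state q2 (live)
  q3 -> reaches accept state q2 (live)
  q4 -> reaches accept state q2 (live)

None (all states can reach an accept state)


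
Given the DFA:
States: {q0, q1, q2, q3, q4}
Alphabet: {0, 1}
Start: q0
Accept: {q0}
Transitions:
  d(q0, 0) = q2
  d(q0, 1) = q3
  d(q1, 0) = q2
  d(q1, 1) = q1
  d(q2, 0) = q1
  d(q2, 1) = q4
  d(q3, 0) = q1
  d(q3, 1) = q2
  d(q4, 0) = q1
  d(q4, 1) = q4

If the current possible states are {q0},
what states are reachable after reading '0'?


Apply transition on '0' from each current state:
  d(q0, 0) = q2

{q2}


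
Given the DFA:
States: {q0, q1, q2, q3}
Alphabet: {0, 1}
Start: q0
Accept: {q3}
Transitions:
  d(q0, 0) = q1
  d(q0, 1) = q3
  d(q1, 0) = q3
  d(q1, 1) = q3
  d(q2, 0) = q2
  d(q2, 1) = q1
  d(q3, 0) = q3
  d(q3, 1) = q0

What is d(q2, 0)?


Looking up transition d(q2, 0)

q2


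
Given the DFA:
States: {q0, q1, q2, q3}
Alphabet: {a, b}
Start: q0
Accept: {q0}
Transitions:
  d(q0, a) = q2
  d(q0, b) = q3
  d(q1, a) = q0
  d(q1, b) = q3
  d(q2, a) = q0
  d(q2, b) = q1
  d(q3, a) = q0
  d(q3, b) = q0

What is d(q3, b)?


Looking up transition d(q3, b)

q0


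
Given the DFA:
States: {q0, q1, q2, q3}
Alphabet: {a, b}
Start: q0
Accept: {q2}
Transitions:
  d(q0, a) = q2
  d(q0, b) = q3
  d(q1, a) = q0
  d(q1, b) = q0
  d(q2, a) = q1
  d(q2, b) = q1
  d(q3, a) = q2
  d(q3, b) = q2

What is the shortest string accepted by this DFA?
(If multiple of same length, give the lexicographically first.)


BFS by string length (lex-first path to each state shown):
  len 0: q0<-""
  len 1: q2<-"a", q3<-"b"
Found accept state at length 1.

"a"


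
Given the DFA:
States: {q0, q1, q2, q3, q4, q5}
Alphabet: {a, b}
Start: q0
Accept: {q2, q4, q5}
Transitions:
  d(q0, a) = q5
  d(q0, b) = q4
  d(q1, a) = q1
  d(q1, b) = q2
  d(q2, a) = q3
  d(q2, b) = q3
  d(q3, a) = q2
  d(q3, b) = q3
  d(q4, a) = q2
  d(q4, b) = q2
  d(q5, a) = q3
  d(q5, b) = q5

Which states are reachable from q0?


BFS from q0:
  layer 0: {q0}
  layer 1: {q4, q5}
  layer 2: {q2, q3}

{q0, q2, q3, q4, q5}


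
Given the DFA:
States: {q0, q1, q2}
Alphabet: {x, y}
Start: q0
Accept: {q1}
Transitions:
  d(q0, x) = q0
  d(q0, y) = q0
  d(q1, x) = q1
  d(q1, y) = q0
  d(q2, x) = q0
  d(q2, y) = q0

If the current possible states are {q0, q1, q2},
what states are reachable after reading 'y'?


Apply transition on 'y' from each current state:
  d(q0, y) = q0
  d(q1, y) = q0
  d(q2, y) = q0

{q0}


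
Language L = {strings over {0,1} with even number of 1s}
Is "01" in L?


count('1') = 1; 1 mod 2 = 1

No, "01" is not in L


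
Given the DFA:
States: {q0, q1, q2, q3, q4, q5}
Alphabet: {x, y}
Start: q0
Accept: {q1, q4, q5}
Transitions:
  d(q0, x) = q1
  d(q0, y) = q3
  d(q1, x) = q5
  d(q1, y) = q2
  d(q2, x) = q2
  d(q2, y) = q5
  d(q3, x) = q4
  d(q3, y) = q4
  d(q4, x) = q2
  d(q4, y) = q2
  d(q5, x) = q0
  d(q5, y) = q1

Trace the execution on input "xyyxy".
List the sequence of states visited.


Input: xyyxy
d(q0, x) = q1
d(q1, y) = q2
d(q2, y) = q5
d(q5, x) = q0
d(q0, y) = q3


q0 -> q1 -> q2 -> q5 -> q0 -> q3


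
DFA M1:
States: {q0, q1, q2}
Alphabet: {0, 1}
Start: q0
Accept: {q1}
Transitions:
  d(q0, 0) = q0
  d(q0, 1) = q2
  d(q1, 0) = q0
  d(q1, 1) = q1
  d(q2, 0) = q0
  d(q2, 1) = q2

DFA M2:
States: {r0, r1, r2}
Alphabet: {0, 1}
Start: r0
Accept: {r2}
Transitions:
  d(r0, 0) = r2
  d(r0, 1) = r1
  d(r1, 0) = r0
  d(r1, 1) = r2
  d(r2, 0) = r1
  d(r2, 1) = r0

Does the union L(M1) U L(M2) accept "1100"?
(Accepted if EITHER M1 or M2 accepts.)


M1: final=q0 accepted=False
M2: final=r0 accepted=False

No, union rejects (neither accepts)


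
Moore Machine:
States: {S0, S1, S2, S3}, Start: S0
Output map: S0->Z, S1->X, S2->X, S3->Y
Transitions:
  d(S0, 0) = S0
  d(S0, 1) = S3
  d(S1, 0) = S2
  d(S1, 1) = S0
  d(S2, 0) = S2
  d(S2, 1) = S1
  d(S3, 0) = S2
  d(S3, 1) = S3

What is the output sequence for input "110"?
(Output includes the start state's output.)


Start: S0 (output Z)
  --1--> S3 (output Y)
  --1--> S3 (output Y)
  --0--> S2 (output X)

"ZYYX"


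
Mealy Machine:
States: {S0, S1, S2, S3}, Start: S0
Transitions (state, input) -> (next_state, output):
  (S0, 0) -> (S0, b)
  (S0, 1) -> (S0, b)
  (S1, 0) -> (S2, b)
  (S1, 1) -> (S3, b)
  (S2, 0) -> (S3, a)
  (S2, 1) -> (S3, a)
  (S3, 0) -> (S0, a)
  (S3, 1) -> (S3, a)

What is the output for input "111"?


Step-by-step:
  (S0, 1) -> (S0, b)
  (S0, 1) -> (S0, b)
  (S0, 1) -> (S0, b)

"bbb"


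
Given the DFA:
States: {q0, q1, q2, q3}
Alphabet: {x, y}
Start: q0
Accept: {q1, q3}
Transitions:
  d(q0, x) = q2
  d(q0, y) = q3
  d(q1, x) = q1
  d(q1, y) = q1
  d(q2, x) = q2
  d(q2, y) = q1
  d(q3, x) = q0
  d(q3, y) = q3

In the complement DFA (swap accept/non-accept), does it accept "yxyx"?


Trace: q0 -> q3 -> q0 -> q3 -> q0
Final: q0
Original accept: {q1, q3}
Complement: q0 is not in original accept

Yes, complement accepts (original rejects)


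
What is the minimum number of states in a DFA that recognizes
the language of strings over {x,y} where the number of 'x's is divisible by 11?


States track (count of 'x') mod 11.
Need 11 states: one per remainder 0..10; accept = remainder 0.

11


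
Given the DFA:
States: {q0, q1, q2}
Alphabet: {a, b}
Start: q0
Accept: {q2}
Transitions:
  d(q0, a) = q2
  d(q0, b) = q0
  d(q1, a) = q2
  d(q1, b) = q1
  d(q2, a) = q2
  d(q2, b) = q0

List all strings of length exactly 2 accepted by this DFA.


All strings of length 2: 4 total
Accepted: 2

"aa", "ba"


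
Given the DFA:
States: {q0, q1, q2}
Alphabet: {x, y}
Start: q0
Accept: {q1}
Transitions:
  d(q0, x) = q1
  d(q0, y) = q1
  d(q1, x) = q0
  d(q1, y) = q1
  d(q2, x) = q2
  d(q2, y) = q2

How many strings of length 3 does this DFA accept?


Enumerating all length-3 strings:
  "xxx" -> q1 [accept]
  "xxy" -> q1 [accept]
  "xyx" -> q0 [reject]
  "xyy" -> q1 [accept]
  "yxx" -> q1 [accept]
  "yxy" -> q1 [accept]
  "yyx" -> q0 [reject]
  "yyy" -> q1 [accept]

6 out of 8


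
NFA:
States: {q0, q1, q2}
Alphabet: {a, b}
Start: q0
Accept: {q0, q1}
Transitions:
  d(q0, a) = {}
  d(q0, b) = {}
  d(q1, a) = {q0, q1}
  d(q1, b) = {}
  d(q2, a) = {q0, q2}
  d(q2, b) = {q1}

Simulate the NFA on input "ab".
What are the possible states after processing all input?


Start: {q0}
  --a--> {}
  --b--> {}

{} (empty set, no valid transitions)


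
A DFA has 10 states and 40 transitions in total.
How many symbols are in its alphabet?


Each state has exactly one transition per symbol.
|alphabet| = transitions / states = 40 / 10 = 4

4


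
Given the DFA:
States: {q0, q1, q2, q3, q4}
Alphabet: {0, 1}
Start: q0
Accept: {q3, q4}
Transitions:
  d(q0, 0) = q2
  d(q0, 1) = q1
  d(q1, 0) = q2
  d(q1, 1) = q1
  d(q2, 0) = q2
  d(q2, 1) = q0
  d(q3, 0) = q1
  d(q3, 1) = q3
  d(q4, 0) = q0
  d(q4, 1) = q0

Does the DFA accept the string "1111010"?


Trace: q0 -> q1 -> q1 -> q1 -> q1 -> q2 -> q0 -> q2
Final state: q2
Accept states: {q3, q4}

No, rejected (final state q2 is not an accept state)


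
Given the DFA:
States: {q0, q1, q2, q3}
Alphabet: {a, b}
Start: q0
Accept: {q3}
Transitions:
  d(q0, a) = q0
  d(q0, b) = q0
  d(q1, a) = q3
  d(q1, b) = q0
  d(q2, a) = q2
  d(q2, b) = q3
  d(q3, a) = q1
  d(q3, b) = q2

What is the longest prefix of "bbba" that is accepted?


Run the DFA, marking each prefix where the state is accepting:
  "" -> q0 [reject]
  "b" -> q0 [reject]
  "bb" -> q0 [reject]
  "bbb" -> q0 [reject]
  "bbba" -> q0 [reject]

No prefix is accepted


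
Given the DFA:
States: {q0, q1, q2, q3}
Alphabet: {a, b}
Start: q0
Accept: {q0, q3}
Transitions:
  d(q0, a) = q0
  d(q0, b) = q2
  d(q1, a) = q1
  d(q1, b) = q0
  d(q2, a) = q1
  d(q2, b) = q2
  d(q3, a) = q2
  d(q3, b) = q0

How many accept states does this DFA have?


Accept states listed: {q0, q3}
Counting: q0(1) q3(2)

2


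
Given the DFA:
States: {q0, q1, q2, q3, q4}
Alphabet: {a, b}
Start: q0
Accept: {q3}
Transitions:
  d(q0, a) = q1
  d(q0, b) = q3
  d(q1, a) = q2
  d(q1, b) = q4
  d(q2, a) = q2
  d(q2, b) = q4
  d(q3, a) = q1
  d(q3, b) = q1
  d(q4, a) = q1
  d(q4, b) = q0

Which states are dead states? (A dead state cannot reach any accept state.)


Forward reachability from each state:
  q0 -> reaches accept state q3 (live)
  q1 -> reaches accept state q3 (live)
  q2 -> reaches accept state q3 (live)
  q3 -> reaches accept state q3 (live)
  q4 -> reaches accept state q3 (live)

None (all states can reach an accept state)


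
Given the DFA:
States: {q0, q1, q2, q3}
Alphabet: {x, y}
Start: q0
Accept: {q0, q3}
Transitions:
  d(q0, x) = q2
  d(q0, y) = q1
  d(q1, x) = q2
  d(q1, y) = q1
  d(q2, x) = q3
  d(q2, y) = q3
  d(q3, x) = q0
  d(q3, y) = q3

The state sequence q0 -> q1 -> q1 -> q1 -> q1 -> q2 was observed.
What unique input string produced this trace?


Trace back each transition to find the symbol:
  q0 --[y]--> q1
  q1 --[y]--> q1
  q1 --[y]--> q1
  q1 --[y]--> q1
  q1 --[x]--> q2

"yyyyx"


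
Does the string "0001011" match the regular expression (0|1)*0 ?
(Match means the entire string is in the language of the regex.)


|string| = 7; first = '0'; last = '1'

No, "0001011" does not match (0|1)*0


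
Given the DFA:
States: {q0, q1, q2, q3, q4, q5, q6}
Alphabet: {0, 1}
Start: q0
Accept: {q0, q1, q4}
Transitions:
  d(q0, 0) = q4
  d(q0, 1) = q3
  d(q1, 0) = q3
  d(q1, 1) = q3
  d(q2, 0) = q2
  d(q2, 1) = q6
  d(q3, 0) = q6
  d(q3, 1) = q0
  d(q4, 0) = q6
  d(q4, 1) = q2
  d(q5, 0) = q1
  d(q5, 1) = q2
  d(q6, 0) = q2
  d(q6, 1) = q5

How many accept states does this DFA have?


Accept states listed: {q0, q1, q4}
Counting: q0(1) q1(2) q4(3)

3


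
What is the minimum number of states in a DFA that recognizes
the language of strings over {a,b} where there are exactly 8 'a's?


States: count = 0, 1, ..., 8 (that's 9 states), plus a dead state for count > 8.
Total: 9 + 1 = 10. Accept = count-8 state.

10


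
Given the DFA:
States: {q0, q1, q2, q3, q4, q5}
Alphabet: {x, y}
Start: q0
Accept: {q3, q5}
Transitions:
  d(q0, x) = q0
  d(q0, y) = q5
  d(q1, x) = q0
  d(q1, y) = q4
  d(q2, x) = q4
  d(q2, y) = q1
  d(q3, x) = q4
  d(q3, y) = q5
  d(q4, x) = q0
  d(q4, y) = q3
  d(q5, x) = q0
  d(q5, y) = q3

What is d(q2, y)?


Looking up transition d(q2, y)

q1


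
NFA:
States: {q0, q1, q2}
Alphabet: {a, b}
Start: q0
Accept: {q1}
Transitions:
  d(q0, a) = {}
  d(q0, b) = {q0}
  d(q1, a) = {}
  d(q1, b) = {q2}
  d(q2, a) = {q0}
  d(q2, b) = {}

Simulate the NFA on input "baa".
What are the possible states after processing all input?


Start: {q0}
  --b--> {q0}
  --a--> {}
  --a--> {}

{} (empty set, no valid transitions)


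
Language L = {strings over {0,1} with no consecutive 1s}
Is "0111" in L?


'11' occurs at index 1

No, "0111" is not in L


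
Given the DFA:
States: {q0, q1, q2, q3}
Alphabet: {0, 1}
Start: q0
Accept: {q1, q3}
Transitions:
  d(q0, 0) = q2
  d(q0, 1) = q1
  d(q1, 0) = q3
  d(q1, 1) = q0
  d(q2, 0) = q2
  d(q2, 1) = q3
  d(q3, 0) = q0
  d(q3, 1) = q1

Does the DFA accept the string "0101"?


Trace: q0 -> q2 -> q3 -> q0 -> q1
Final state: q1
Accept states: {q1, q3}

Yes, accepted (final state q1 is an accept state)


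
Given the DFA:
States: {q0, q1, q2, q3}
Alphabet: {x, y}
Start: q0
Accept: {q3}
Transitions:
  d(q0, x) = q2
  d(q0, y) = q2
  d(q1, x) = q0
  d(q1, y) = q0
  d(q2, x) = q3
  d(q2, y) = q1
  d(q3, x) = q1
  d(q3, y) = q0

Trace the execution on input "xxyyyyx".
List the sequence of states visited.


Input: xxyyyyx
d(q0, x) = q2
d(q2, x) = q3
d(q3, y) = q0
d(q0, y) = q2
d(q2, y) = q1
d(q1, y) = q0
d(q0, x) = q2


q0 -> q2 -> q3 -> q0 -> q2 -> q1 -> q0 -> q2


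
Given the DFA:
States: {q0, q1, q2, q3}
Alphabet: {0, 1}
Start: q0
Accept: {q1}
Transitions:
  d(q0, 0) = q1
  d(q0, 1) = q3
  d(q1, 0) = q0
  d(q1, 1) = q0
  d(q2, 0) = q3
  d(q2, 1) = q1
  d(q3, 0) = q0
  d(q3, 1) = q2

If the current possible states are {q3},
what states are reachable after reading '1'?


Apply transition on '1' from each current state:
  d(q3, 1) = q2

{q2}


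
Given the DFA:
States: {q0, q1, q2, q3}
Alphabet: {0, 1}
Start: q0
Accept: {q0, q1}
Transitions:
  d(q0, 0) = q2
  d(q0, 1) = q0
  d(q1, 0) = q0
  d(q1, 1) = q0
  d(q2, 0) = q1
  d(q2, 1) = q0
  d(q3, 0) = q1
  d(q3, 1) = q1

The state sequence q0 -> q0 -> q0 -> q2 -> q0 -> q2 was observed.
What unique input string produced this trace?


Trace back each transition to find the symbol:
  q0 --[1]--> q0
  q0 --[1]--> q0
  q0 --[0]--> q2
  q2 --[1]--> q0
  q0 --[0]--> q2

"11010"


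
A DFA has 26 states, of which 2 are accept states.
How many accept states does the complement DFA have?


Complement swaps accept and non-accept states.
26 - 2 = 24

24


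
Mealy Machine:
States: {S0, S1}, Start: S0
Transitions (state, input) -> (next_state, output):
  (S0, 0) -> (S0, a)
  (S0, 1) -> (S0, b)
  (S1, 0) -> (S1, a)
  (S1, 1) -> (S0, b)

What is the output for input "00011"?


Step-by-step:
  (S0, 0) -> (S0, a)
  (S0, 0) -> (S0, a)
  (S0, 0) -> (S0, a)
  (S0, 1) -> (S0, b)
  (S0, 1) -> (S0, b)

"aaabb"


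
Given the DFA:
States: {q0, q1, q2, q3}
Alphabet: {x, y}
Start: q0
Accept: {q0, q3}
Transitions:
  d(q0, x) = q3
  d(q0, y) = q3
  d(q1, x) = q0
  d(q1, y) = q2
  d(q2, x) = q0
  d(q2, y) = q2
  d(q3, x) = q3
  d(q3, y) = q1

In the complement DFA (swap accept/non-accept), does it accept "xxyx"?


Trace: q0 -> q3 -> q3 -> q1 -> q0
Final: q0
Original accept: {q0, q3}
Complement: q0 is in original accept

No, complement rejects (original accepts)


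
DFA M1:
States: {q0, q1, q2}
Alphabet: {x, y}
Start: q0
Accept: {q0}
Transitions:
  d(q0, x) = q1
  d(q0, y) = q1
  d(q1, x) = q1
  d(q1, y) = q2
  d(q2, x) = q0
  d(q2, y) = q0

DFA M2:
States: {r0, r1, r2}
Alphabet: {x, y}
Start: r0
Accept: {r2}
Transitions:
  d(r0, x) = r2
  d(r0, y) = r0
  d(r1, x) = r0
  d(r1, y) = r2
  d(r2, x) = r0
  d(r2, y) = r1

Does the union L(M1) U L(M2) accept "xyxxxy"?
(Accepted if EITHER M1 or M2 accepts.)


M1: final=q2 accepted=False
M2: final=r0 accepted=False

No, union rejects (neither accepts)


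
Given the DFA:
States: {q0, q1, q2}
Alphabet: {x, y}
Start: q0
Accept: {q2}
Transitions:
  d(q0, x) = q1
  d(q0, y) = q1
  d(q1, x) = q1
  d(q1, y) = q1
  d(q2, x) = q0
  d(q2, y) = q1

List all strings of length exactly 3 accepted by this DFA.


All strings of length 3: 8 total
Accepted: 0

None


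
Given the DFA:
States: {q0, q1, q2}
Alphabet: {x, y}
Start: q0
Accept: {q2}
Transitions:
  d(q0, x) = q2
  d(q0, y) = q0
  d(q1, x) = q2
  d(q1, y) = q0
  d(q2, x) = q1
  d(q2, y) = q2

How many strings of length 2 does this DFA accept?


Enumerating all length-2 strings:
  "xx" -> q1 [reject]
  "xy" -> q2 [accept]
  "yx" -> q2 [accept]
  "yy" -> q0 [reject]

2 out of 4


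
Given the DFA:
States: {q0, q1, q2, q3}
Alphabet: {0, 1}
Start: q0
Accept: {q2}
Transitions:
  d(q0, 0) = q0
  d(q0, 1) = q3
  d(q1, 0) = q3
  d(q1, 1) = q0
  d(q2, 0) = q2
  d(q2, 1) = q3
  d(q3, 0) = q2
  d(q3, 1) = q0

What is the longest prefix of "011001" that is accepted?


Run the DFA, marking each prefix where the state is accepting:
  "" -> q0 [reject]
  "0" -> q0 [reject]
  "01" -> q3 [reject]
  "011" -> q0 [reject]
  "0110" -> q0 [reject]
  "01100" -> q0 [reject]
  "011001" -> q3 [reject]

No prefix is accepted


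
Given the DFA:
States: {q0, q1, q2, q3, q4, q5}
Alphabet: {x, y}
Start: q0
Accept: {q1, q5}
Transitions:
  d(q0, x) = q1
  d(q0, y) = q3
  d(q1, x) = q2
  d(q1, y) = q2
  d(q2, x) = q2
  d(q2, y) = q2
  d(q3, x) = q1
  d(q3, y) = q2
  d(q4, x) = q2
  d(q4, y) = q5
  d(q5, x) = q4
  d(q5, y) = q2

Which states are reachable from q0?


BFS from q0:
  layer 0: {q0}
  layer 1: {q1, q3}
  layer 2: {q2}

{q0, q1, q2, q3}


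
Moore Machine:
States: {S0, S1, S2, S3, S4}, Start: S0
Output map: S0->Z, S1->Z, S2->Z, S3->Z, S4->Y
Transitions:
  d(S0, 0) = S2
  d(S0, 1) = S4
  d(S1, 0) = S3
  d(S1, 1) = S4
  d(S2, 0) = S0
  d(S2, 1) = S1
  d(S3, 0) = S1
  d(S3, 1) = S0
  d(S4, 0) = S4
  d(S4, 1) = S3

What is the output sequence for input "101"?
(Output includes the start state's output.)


Start: S0 (output Z)
  --1--> S4 (output Y)
  --0--> S4 (output Y)
  --1--> S3 (output Z)

"ZYYZ"


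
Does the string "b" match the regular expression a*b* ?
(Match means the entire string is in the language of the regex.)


|string| = 1; first = 'b'; last = 'b'

Yes, "b" matches a*b*


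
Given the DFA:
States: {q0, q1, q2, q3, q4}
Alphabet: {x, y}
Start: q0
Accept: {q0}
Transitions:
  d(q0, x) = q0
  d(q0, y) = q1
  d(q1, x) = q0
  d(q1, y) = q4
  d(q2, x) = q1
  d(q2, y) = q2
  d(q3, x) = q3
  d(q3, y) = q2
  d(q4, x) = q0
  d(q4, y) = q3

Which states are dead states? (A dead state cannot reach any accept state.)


Forward reachability from each state:
  q0 -> reaches accept state q0 (live)
  q1 -> reaches accept state q0 (live)
  q2 -> reaches accept state q0 (live)
  q3 -> reaches accept state q0 (live)
  q4 -> reaches accept state q0 (live)

None (all states can reach an accept state)


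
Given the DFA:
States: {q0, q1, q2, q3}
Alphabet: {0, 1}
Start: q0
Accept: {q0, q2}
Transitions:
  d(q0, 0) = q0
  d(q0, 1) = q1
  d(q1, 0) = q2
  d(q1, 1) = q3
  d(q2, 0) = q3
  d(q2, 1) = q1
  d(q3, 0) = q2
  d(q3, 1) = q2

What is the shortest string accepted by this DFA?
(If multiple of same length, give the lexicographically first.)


BFS by string length (lex-first path to each state shown):
  len 0: q0<-""
Found accept state at length 0.

"" (empty string)


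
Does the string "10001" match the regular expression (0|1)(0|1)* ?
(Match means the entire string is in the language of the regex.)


|string| = 5; first = '1'; last = '1'

Yes, "10001" matches (0|1)(0|1)*


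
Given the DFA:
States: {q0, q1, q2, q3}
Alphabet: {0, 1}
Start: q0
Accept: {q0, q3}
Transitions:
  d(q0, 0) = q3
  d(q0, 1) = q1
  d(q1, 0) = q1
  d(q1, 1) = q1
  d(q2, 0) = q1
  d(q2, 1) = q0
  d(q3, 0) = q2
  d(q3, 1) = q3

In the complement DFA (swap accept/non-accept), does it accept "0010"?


Trace: q0 -> q3 -> q2 -> q0 -> q3
Final: q3
Original accept: {q0, q3}
Complement: q3 is in original accept

No, complement rejects (original accepts)


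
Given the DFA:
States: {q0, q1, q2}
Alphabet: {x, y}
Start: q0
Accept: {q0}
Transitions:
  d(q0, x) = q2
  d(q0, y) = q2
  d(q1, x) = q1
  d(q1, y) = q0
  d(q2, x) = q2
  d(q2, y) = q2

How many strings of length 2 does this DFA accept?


Enumerating all length-2 strings:
  "xx" -> q2 [reject]
  "xy" -> q2 [reject]
  "yx" -> q2 [reject]
  "yy" -> q2 [reject]

0 out of 4


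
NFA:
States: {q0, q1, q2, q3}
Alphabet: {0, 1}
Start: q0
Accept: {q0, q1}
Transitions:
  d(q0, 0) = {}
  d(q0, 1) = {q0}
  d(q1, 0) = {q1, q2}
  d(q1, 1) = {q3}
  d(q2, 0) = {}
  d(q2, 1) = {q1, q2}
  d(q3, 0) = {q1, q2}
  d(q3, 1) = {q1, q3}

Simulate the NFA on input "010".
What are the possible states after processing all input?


Start: {q0}
  --0--> {}
  --1--> {}
  --0--> {}

{} (empty set, no valid transitions)


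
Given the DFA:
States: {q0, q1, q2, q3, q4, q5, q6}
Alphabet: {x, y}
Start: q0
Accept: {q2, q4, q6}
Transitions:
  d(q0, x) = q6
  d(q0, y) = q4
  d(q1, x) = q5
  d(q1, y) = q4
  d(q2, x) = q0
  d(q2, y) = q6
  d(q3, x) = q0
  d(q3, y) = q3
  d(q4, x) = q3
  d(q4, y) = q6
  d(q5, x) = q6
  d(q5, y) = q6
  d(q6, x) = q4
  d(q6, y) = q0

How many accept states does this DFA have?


Accept states listed: {q2, q4, q6}
Counting: q2(1) q4(2) q6(3)

3


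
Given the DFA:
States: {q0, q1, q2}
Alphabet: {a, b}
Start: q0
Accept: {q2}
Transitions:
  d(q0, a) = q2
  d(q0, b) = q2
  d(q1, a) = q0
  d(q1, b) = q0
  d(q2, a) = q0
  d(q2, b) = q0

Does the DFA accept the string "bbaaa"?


Trace: q0 -> q2 -> q0 -> q2 -> q0 -> q2
Final state: q2
Accept states: {q2}

Yes, accepted (final state q2 is an accept state)


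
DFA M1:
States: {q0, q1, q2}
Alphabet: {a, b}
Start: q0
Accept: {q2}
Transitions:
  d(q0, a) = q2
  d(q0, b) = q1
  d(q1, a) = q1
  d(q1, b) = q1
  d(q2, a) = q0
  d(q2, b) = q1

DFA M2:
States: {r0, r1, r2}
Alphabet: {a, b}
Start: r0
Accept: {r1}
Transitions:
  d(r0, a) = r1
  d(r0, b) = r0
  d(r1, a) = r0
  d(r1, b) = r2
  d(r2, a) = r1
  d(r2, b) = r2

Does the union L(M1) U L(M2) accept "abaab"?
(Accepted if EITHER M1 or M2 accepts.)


M1: final=q1 accepted=False
M2: final=r0 accepted=False

No, union rejects (neither accepts)


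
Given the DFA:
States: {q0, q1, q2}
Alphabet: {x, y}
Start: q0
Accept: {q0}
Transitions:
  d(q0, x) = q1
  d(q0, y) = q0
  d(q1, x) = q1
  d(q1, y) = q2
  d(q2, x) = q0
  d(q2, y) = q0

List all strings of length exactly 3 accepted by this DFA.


All strings of length 3: 8 total
Accepted: 3

"xyx", "xyy", "yyy"


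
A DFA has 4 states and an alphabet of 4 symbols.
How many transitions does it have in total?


Each state has exactly one transition per symbol.
4 * 4 = 16

16


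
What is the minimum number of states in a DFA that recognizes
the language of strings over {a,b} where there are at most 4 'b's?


States: count = 0, 1, ..., 4 (all accepting; 5 states), plus a dead state for count > 4.
Total: 5 + 1 = 6.

6


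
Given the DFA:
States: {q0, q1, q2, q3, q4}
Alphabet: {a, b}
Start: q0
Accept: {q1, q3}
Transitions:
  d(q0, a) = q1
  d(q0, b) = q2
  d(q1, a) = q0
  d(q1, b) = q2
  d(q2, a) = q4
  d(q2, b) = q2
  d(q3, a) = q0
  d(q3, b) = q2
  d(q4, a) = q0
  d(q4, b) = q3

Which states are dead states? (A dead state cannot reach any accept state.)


Forward reachability from each state:
  q0 -> reaches accept state q1 (live)
  q1 -> reaches accept state q1 (live)
  q2 -> reaches accept state q1 (live)
  q3 -> reaches accept state q1 (live)
  q4 -> reaches accept state q1 (live)

None (all states can reach an accept state)


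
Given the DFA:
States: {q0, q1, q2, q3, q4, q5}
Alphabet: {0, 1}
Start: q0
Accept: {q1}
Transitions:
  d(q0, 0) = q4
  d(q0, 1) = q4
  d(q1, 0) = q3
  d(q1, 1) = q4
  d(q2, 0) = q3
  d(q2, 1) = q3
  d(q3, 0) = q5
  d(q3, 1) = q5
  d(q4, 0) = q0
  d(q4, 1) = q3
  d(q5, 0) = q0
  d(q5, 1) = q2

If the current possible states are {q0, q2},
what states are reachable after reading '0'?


Apply transition on '0' from each current state:
  d(q0, 0) = q4
  d(q2, 0) = q3

{q3, q4}


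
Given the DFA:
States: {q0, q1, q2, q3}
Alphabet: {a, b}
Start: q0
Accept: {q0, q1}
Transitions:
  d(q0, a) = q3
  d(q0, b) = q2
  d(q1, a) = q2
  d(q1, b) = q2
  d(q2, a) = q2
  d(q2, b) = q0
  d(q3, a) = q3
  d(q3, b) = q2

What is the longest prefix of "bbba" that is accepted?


Run the DFA, marking each prefix where the state is accepting:
  "" -> q0 [accept]
  "b" -> q2 [reject]
  "bb" -> q0 [accept]
  "bbb" -> q2 [reject]
  "bbba" -> q2 [reject]

"bb"


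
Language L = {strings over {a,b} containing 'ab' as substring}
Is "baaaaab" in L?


'ab' occurs at index 5

Yes, "baaaaab" is in L


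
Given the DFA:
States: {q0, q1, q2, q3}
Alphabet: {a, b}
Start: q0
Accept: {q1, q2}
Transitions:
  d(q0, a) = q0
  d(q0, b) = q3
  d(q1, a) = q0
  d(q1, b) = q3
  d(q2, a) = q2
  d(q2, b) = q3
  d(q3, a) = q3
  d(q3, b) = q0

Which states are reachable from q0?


BFS from q0:
  layer 0: {q0}
  layer 1: {q3}

{q0, q3}


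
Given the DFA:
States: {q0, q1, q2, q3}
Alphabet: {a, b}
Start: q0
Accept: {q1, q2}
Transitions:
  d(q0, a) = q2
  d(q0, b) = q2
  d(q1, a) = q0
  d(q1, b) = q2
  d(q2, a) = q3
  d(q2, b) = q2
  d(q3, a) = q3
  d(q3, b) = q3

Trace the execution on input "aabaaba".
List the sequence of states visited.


Input: aabaaba
d(q0, a) = q2
d(q2, a) = q3
d(q3, b) = q3
d(q3, a) = q3
d(q3, a) = q3
d(q3, b) = q3
d(q3, a) = q3


q0 -> q2 -> q3 -> q3 -> q3 -> q3 -> q3 -> q3


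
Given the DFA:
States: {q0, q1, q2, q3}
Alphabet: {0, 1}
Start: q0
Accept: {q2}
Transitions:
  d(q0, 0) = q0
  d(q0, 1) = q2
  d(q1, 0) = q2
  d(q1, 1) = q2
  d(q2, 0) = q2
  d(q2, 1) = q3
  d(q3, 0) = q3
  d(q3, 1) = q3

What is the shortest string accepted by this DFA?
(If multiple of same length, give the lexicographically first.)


BFS by string length (lex-first path to each state shown):
  len 0: q0<-""
  len 1: q0<-"0", q2<-"1"
Found accept state at length 1.

"1"


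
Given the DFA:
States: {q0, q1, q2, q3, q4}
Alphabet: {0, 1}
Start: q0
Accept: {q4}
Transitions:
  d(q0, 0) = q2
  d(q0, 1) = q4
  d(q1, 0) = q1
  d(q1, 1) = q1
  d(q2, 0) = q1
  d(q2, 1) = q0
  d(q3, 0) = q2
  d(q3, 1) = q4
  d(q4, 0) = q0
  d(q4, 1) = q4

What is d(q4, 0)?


Looking up transition d(q4, 0)

q0


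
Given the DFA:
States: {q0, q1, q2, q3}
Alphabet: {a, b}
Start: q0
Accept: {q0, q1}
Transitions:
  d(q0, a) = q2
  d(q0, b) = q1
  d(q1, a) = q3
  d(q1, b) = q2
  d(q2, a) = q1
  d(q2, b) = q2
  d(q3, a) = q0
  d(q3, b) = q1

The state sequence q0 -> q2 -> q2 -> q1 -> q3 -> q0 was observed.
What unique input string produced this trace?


Trace back each transition to find the symbol:
  q0 --[a]--> q2
  q2 --[b]--> q2
  q2 --[a]--> q1
  q1 --[a]--> q3
  q3 --[a]--> q0

"abaaa"


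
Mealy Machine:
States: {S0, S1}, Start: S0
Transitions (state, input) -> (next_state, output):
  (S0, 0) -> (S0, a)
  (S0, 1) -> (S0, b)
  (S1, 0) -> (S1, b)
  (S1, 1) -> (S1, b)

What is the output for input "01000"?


Step-by-step:
  (S0, 0) -> (S0, a)
  (S0, 1) -> (S0, b)
  (S0, 0) -> (S0, a)
  (S0, 0) -> (S0, a)
  (S0, 0) -> (S0, a)

"abaaa"


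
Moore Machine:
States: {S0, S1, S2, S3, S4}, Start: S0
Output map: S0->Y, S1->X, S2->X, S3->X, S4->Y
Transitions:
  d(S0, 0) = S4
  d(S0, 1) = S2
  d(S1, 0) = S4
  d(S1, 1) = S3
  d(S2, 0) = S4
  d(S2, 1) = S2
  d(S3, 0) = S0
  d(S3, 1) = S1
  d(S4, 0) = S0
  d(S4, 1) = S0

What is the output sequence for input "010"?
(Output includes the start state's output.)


Start: S0 (output Y)
  --0--> S4 (output Y)
  --1--> S0 (output Y)
  --0--> S4 (output Y)

"YYYY"


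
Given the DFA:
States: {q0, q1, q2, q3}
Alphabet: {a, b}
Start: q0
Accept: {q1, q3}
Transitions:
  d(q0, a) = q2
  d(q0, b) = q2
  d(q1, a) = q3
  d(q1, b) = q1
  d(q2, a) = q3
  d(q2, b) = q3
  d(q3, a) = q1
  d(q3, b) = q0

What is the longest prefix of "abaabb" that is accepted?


Run the DFA, marking each prefix where the state is accepting:
  "" -> q0 [reject]
  "a" -> q2 [reject]
  "ab" -> q3 [accept]
  "aba" -> q1 [accept]
  "abaa" -> q3 [accept]
  "abaab" -> q0 [reject]
  "abaabb" -> q2 [reject]

"abaa"


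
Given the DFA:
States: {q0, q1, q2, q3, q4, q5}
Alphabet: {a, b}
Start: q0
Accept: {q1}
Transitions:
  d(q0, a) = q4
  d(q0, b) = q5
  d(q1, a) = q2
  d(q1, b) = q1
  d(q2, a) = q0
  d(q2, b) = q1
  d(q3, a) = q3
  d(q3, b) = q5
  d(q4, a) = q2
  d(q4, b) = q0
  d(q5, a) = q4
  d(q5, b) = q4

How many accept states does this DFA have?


Accept states listed: {q1}
Counting: q1(1)

1


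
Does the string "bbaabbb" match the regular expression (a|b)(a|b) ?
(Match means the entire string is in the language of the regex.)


|string| = 7; first = 'b'; last = 'b'

No, "bbaabbb" does not match (a|b)(a|b)


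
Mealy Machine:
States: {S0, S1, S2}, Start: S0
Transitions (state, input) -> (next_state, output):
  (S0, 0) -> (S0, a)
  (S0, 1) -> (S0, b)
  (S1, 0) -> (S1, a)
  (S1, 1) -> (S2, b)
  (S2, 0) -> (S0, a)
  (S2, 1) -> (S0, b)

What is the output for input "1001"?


Step-by-step:
  (S0, 1) -> (S0, b)
  (S0, 0) -> (S0, a)
  (S0, 0) -> (S0, a)
  (S0, 1) -> (S0, b)

"baab"


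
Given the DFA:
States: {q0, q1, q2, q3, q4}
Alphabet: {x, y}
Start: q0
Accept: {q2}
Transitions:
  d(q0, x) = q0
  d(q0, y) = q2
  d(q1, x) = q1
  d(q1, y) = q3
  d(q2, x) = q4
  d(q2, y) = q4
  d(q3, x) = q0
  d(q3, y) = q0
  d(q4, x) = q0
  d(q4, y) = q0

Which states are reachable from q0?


BFS from q0:
  layer 0: {q0}
  layer 1: {q2}
  layer 2: {q4}

{q0, q2, q4}


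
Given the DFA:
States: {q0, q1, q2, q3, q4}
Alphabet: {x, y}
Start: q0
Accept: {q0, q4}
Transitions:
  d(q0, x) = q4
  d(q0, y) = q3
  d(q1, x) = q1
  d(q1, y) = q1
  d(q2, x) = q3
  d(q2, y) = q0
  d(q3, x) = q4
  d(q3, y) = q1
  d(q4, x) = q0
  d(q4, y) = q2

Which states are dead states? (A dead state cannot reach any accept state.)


Forward reachability from each state:
  q0 -> reaches accept state q0 (live)
  q1 -> reaches {q1}, no accept state (dead)
  q2 -> reaches accept state q0 (live)
  q3 -> reaches accept state q0 (live)
  q4 -> reaches accept state q0 (live)

{q1}


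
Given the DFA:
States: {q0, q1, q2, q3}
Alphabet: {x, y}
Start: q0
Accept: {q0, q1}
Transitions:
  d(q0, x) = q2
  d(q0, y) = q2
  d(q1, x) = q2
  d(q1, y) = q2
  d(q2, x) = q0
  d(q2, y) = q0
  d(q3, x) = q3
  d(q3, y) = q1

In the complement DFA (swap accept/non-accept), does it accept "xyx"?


Trace: q0 -> q2 -> q0 -> q2
Final: q2
Original accept: {q0, q1}
Complement: q2 is not in original accept

Yes, complement accepts (original rejects)


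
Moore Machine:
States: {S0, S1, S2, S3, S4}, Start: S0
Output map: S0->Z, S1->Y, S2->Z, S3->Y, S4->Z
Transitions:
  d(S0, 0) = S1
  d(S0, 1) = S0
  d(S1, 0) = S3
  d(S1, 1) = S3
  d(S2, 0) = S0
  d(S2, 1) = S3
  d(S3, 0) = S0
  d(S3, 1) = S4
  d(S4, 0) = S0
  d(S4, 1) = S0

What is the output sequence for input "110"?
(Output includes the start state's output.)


Start: S0 (output Z)
  --1--> S0 (output Z)
  --1--> S0 (output Z)
  --0--> S1 (output Y)

"ZZZY"
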